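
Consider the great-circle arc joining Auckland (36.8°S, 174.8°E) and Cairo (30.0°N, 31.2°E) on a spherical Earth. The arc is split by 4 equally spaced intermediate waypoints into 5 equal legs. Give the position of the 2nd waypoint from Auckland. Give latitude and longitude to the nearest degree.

≈ 19°S, 109°E

From cos δ = sin φ₁ sin φ₂ + cos φ₁ cos φ₂ cos Δλ, the central angle is δ ≈ 2.602 rad (149.1°).
Interpolate at f = 2/5 with slerp weights a = sin((1−f)δ)/sin δ ≈ 1.945, b = sin(fδ)/sin δ ≈ 1.678.
p = a·p₁ + b·p₂ ≈ (-0.308, 0.894, -0.326); φ = arcsin(p_z) ≈ -19.03°, λ = atan2(p_y, p_x) ≈ 109.01°.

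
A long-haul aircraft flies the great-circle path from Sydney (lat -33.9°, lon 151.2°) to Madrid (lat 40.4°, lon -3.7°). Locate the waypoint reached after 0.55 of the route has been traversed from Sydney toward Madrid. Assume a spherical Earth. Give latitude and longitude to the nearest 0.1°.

From cos δ = sin φ₁ sin φ₂ + cos φ₁ cos φ₂ cos Δλ, the central angle is δ ≈ 2.776 rad (159.0°).
Interpolate at f = 0.55 with slerp weights a = sin((1−f)δ)/sin δ ≈ 2.653, b = sin(fδ)/sin δ ≈ 2.794.
p = a·p₁ + b·p₂ ≈ (0.193, 0.924, 0.331); φ = arcsin(p_z) ≈ 19.33°, λ = atan2(p_y, p_x) ≈ 78.17°.

≈ lat 19.3°, lon 78.2°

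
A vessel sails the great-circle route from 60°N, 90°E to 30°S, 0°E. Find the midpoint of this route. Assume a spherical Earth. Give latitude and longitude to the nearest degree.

≈ 20°N, 30°E

From cos δ = sin φ₁ sin φ₂ + cos φ₁ cos φ₂ cos Δλ, the central angle is δ ≈ 2.019 rad (115.7°).
Interpolate at f = 1/2 with slerp weights a = sin((1−f)δ)/sin δ ≈ 0.939, b = sin(fδ)/sin δ ≈ 0.939.
p = a·p₁ + b·p₂ ≈ (0.813, 0.470, 0.344); φ = arcsin(p_z) ≈ 20.10°, λ = atan2(p_y, p_x) ≈ 30.00°.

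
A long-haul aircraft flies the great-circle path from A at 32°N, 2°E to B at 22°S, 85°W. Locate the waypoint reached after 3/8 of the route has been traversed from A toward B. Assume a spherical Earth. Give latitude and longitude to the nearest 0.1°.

≈ 14.1°N, 33.7°W

Write both endpoints as unit vectors p₁, p₂ with components (cos φ cos λ, cos φ sin λ, sin φ).
The central angle between the endpoints is δ = arccos(p₁·p₂) ≈ 1.729 rad (99.1°).
Interpolate at f = 3/8 with slerp weights a = sin((1−f)δ)/sin δ ≈ 0.893, b = sin(fδ)/sin δ ≈ 0.611.
p = a·p₁ + b·p₂ ≈ (0.807, -0.538, 0.244); φ = arcsin(p_z) ≈ 14.14°, λ = atan2(p_y, p_x) ≈ -33.72°.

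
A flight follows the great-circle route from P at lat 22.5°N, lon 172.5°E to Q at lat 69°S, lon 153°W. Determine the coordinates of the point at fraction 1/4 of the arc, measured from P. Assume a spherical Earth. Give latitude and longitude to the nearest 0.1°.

Convert each endpoint to a unit vector on the sphere (x = cos φ cos λ, y = cos φ sin λ, z = sin φ).
The central angle between the endpoints is δ = arccos(p₁·p₂) ≈ 1.655 rad (94.8°).
Interpolate at f = 1/4 with slerp weights a = sin((1−f)δ)/sin δ ≈ 0.950, b = sin(fδ)/sin δ ≈ 0.404.
p = a·p₁ + b·p₂ ≈ (-0.999, 0.049, -0.013); φ = arcsin(p_z) ≈ -0.76°, λ = atan2(p_y, p_x) ≈ 177.20°.

≈ lat 0.8°S, lon 177.2°E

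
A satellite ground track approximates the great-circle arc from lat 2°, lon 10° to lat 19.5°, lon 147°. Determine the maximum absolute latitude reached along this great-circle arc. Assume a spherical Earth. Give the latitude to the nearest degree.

The great circle lies in the plane with unit normal n̂ = (p₁ × p₂)/|p₁ × p₂|.
Here n̂_z ≈ +0.873; the vertex latitude is φ_max = arccos|n̂_z| ≈ 29.2°.
Check via Clairaut: cos φ_max = |cos φ₁| · sin C = cos(2.0°)·sin(60.9°) ≈ 0.873, again giving ≈ 29.2°.

≈ 29°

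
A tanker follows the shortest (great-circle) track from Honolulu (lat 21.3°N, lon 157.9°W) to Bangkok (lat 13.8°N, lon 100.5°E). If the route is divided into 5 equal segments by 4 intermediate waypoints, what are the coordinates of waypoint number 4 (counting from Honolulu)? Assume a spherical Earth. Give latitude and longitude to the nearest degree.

Convert each endpoint to a unit vector on the sphere (x = cos φ cos λ, y = cos φ sin λ, z = sin φ).
The central angle between the endpoints is δ = arccos(p₁·p₂) ≈ 1.666 rad (95.5°).
Interpolate at f = 4/5 with slerp weights a = sin((1−f)δ)/sin δ ≈ 0.329, b = sin(fδ)/sin δ ≈ 0.976.
p = a·p₁ + b·p₂ ≈ (-0.456, 0.817, 0.352); φ = arcsin(p_z) ≈ 20.62°, λ = atan2(p_y, p_x) ≈ 119.19°.

≈ lat 21°N, lon 119°E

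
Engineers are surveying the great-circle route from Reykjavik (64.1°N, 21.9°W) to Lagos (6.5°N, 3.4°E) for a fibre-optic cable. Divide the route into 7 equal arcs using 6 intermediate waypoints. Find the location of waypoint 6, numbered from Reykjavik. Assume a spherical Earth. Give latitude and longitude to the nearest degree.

≈ 15°N, 1°E

Convert each endpoint to a unit vector on the sphere (x = cos φ cos λ, y = cos φ sin λ, z = sin φ).
The central angle between the endpoints is δ = arccos(p₁·p₂) ≈ 1.054 rad (60.4°).
Interpolate at f = 6/7 with slerp weights a = sin((1−f)δ)/sin δ ≈ 0.173, b = sin(fδ)/sin δ ≈ 0.903.
p = a·p₁ + b·p₂ ≈ (0.966, 0.025, 0.257); φ = arcsin(p_z) ≈ 14.92°, λ = atan2(p_y, p_x) ≈ 1.49°.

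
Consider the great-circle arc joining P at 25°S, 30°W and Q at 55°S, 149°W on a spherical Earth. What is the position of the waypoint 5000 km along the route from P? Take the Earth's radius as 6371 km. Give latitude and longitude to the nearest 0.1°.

From cos δ = sin φ₁ sin φ₂ + cos φ₁ cos φ₂ cos Δλ, the central angle is δ ≈ 1.476 rad (84.6°). The total great-circle distance is δ·R ≈ 1.476 × 6371 ≈ 9407 km, so the target fraction is f = 5000/9407 ≈ 0.532.
Interpolate at f ≈ 0.532 with slerp weights a = sin((1−f)δ)/sin δ ≈ 0.641, b = sin(fδ)/sin δ ≈ 0.710.
p = a·p₁ + b·p₂ ≈ (0.154, -0.500, -0.852); φ = arcsin(p_z) ≈ -58.46°, λ = atan2(p_y, p_x) ≈ -72.90°.

≈ 58.5°S, 72.9°W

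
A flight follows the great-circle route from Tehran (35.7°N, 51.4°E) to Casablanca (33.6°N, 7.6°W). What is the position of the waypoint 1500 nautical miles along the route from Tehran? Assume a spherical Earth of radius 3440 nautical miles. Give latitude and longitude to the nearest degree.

Convert each endpoint to a unit vector on the sphere (x = cos φ cos λ, y = cos φ sin λ, z = sin φ).
The central angle between the endpoints is δ = arccos(p₁·p₂) ≈ 0.835 rad (47.8°). The total great-circle distance is δ·R ≈ 0.835 × 3440 ≈ 2872 nmi, so the target fraction is f = 1500/2872 ≈ 0.522.
Interpolate at f ≈ 0.522 with slerp weights a = sin((1−f)δ)/sin δ ≈ 0.524, b = sin(fδ)/sin δ ≈ 0.570.
p = a·p₁ + b·p₂ ≈ (0.736, 0.270, 0.621); φ = arcsin(p_z) ≈ 38.39°, λ = atan2(p_y, p_x) ≈ 20.13°.

≈ 38°N, 20°E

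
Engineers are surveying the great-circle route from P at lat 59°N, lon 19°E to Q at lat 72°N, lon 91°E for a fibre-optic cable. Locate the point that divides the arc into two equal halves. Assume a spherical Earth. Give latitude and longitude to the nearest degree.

From cos δ = sin φ₁ sin φ₂ + cos φ₁ cos φ₂ cos Δλ, the central angle is δ ≈ 0.527 rad (30.2°).
Interpolate at f = 1/2 with slerp weights a = sin((1−f)δ)/sin δ ≈ 0.518, b = sin(fδ)/sin δ ≈ 0.518.
p = a·p₁ + b·p₂ ≈ (0.249, 0.247, 0.936); φ = arcsin(p_z) ≈ 69.46°, λ = atan2(p_y, p_x) ≈ 44.70°.

≈ lat 69°N, lon 45°E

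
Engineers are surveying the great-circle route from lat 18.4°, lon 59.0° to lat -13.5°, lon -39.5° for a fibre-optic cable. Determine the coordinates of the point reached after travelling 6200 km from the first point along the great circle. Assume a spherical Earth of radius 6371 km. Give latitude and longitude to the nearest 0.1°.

≈ lat 2.1°, lon 4.5°

Write both endpoints as unit vectors p₁, p₂ with components (cos φ cos λ, cos φ sin λ, sin φ).
The central angle between the endpoints is δ = arccos(p₁·p₂) ≈ 1.782 rad (102.1°). The total great-circle distance is δ·R ≈ 1.782 × 6371 ≈ 11356 km, so the target fraction is f = 6200/11356 ≈ 0.546.
Interpolate at f ≈ 0.546 with slerp weights a = sin((1−f)δ)/sin δ ≈ 0.740, b = sin(fδ)/sin δ ≈ 0.846.
p = a·p₁ + b·p₂ ≈ (0.996, 0.079, 0.036); φ = arcsin(p_z) ≈ 2.08°, λ = atan2(p_y, p_x) ≈ 4.54°.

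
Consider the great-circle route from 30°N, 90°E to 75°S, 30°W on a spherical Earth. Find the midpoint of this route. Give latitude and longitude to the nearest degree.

From cos δ = sin φ₁ sin φ₂ + cos φ₁ cos φ₂ cos Δλ, the central angle is δ ≈ 2.208 rad (126.5°).
Interpolate at f = 1/2 with slerp weights a = sin((1−f)δ)/sin δ ≈ 1.111, b = sin(fδ)/sin δ ≈ 1.111.
p = a·p₁ + b·p₂ ≈ (0.249, 0.818, -0.518); φ = arcsin(p_z) ≈ -31.18°, λ = atan2(p_y, p_x) ≈ 73.08°.

≈ 31°S, 73°E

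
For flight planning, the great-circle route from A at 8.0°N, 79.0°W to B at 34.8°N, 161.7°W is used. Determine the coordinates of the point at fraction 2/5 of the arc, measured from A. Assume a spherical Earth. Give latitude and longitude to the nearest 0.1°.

≈ 24.2°N, 107.6°W

The haversine formula gives a central angle δ ≈ 1.387 rad (79.5°) between the endpoints.
Interpolate at f = 2/5 with slerp weights a = sin((1−f)δ)/sin δ ≈ 0.752, b = sin(fδ)/sin δ ≈ 0.536.
p = a·p₁ + b·p₂ ≈ (-0.276, -0.869, 0.410); φ = arcsin(p_z) ≈ 24.23°, λ = atan2(p_y, p_x) ≈ -107.59°.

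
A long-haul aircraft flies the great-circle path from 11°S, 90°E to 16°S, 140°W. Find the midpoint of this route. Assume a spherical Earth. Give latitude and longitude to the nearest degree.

Write both endpoints as unit vectors p₁, p₂ with components (cos φ cos λ, cos φ sin λ, sin φ).
The central angle between the endpoints is δ = arccos(p₁·p₂) ≈ 2.158 rad (123.6°).
Interpolate at f = 1/2 with slerp weights a = sin((1−f)δ)/sin δ ≈ 1.059, b = sin(fδ)/sin δ ≈ 1.059.
p = a·p₁ + b·p₂ ≈ (-0.780, 0.385, -0.494); φ = arcsin(p_z) ≈ -29.59°, λ = atan2(p_y, p_x) ≈ 153.71°.

≈ 30°S, 154°E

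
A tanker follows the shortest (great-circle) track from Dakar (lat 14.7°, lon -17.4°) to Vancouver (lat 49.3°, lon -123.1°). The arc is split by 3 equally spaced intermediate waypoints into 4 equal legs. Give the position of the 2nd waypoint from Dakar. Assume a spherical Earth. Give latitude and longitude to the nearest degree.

≈ lat 45°, lon -56°

The haversine formula gives a central angle δ ≈ 1.549 rad (88.8°) between the endpoints.
Interpolate at f = 2/4 with slerp weights a = sin((1−f)δ)/sin δ ≈ 0.700, b = sin(fδ)/sin δ ≈ 0.700.
p = a·p₁ + b·p₂ ≈ (0.397, -0.584, 0.708); φ = arcsin(p_z) ≈ 45.06°, λ = atan2(p_y, p_x) ≈ -55.84°.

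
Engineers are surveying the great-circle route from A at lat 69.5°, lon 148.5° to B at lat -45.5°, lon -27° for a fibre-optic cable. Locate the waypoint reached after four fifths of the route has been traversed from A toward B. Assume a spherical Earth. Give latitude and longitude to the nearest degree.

≈ lat -14°, lon -25°

Write both endpoints as unit vectors p₁, p₂ with components (cos φ cos λ, cos φ sin λ, sin φ).
The central angle between the endpoints is δ = arccos(p₁·p₂) ≈ 2.721 rad (155.9°).
Interpolate at f = 4/5 with slerp weights a = sin((1−f)δ)/sin δ ≈ 1.268, b = sin(fδ)/sin δ ≈ 2.013.
p = a·p₁ + b·p₂ ≈ (0.878, -0.408, -0.248); φ = arcsin(p_z) ≈ -14.37°, λ = atan2(p_y, p_x) ≈ -24.94°.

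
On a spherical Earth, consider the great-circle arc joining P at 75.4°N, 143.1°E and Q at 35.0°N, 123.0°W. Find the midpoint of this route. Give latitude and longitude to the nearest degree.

Write both endpoints as unit vectors p₁, p₂ with components (cos φ cos λ, cos φ sin λ, sin φ).
The central angle between the endpoints is δ = arccos(p₁·p₂) ≈ 0.999 rad (57.2°).
Interpolate at f = 1/2 with slerp weights a = sin((1−f)δ)/sin δ ≈ 0.570, b = sin(fδ)/sin δ ≈ 0.570.
p = a·p₁ + b·p₂ ≈ (-0.369, -0.305, 0.878); φ = arcsin(p_z) ≈ 61.39°, λ = atan2(p_y, p_x) ≈ -140.41°.

≈ 61°N, 140°W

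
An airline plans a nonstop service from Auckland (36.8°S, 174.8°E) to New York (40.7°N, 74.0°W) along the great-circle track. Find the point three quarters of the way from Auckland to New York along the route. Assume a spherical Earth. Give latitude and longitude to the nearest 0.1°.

≈ (24.8°N, 107.3°W)

Write both endpoints as unit vectors p₁, p₂ with components (cos φ cos λ, cos φ sin λ, sin φ).
The central angle between the endpoints is δ = arccos(p₁·p₂) ≈ 2.227 rad (127.6°).
Interpolate at f = 3/4 with slerp weights a = sin((1−f)δ)/sin δ ≈ 0.667, b = sin(fδ)/sin δ ≈ 1.256.
p = a·p₁ + b·p₂ ≈ (-0.269, -0.867, 0.419); φ = arcsin(p_z) ≈ 24.80°, λ = atan2(p_y, p_x) ≈ -107.27°.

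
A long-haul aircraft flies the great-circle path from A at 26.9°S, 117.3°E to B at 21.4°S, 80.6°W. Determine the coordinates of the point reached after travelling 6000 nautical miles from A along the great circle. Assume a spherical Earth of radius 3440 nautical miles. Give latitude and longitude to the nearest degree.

≈ 48°S, 95°W

Convert each endpoint to a unit vector on the sphere (x = cos φ cos λ, y = cos φ sin λ, z = sin φ).
The central angle between the endpoints is δ = arccos(p₁·p₂) ≈ 2.246 rad (128.7°). The total great-circle distance is δ·R ≈ 2.246 × 3440 ≈ 7726 nmi, so the target fraction is f = 6000/7726 ≈ 0.777.
Interpolate at f ≈ 0.777 with slerp weights a = sin((1−f)δ)/sin δ ≈ 0.616, b = sin(fδ)/sin δ ≈ 1.262.
p = a·p₁ + b·p₂ ≈ (-0.060, -0.671, -0.739); φ = arcsin(p_z) ≈ -47.66°, λ = atan2(p_y, p_x) ≈ -95.12°.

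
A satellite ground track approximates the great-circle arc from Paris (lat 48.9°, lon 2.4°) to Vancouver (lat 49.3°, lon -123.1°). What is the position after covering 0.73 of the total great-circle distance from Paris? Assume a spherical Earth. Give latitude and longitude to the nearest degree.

≈ lat 63°, lon -99°

From cos δ = sin φ₁ sin φ₂ + cos φ₁ cos φ₂ cos Δλ, the central angle is δ ≈ 1.243 rad (71.2°).
Interpolate at f = 0.73 with slerp weights a = sin((1−f)δ)/sin δ ≈ 0.348, b = sin(fδ)/sin δ ≈ 0.832.
p = a·p₁ + b·p₂ ≈ (-0.068, -0.445, 0.893); φ = arcsin(p_z) ≈ 63.25°, λ = atan2(p_y, p_x) ≈ -98.67°.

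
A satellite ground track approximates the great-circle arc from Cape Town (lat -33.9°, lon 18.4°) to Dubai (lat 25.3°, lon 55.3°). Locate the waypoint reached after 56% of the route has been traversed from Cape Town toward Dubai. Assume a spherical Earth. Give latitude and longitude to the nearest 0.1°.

≈ lat -0.9°, lon 39.7°

From cos δ = sin φ₁ sin φ₂ + cos φ₁ cos φ₂ cos Δλ, the central angle is δ ≈ 1.201 rad (68.8°).
Interpolate at f = 0.56 with slerp weights a = sin((1−f)δ)/sin δ ≈ 0.541, b = sin(fδ)/sin δ ≈ 0.668.
p = a·p₁ + b·p₂ ≈ (0.770, 0.638, -0.016); φ = arcsin(p_z) ≈ -0.92°, λ = atan2(p_y, p_x) ≈ 39.67°.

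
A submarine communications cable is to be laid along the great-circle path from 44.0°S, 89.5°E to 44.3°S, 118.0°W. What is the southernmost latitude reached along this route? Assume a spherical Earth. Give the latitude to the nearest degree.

≈ 76°S

The great circle lies in the plane with unit normal n̂ = (p₁ × p₂)/|p₁ × p₂|.
Here n̂_z ≈ +0.238; the vertex latitude is φ_max = arccos|n̂_z| ≈ 76.2°.
Check via Clairaut: cos φ_max = |cos φ₁| · sin C = cos(44.0°)·sin(160.7°) ≈ 0.238, again giving ≈ 76.2°.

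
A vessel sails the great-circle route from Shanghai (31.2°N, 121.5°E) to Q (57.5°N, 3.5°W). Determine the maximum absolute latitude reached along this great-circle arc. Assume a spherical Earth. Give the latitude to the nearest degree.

≈ 68°N

The great circle lies in the plane with unit normal n̂ = (p₁ × p₂)/|p₁ × p₂|.
Here n̂_z ≈ -0.382; the vertex latitude is φ_max = arccos|n̂_z| ≈ 67.5°.
Check via Clairaut: cos φ_max = |cos φ₁| · sin C = cos(31.2°)·sin(26.5°) ≈ 0.382, again giving ≈ 67.5°.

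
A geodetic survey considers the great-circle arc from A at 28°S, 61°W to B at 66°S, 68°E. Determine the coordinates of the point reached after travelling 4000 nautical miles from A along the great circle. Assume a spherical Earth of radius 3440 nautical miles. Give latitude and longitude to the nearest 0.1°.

Convert each endpoint to a unit vector on the sphere (x = cos φ cos λ, y = cos φ sin λ, z = sin φ).
The central angle between the endpoints is δ = arccos(p₁·p₂) ≈ 1.367 rad (78.3°). The total great-circle distance is δ·R ≈ 1.367 × 3440 ≈ 4701 nmi, so the target fraction is f = 4000/4701 ≈ 0.851.
Interpolate at f ≈ 0.851 with slerp weights a = sin((1−f)δ)/sin δ ≈ 0.207, b = sin(fδ)/sin δ ≈ 0.937.
p = a·p₁ + b·p₂ ≈ (0.231, 0.194, -0.953); φ = arcsin(p_z) ≈ -72.43°, λ = atan2(p_y, p_x) ≈ 39.99°.

≈ 72.4°S, 40.0°E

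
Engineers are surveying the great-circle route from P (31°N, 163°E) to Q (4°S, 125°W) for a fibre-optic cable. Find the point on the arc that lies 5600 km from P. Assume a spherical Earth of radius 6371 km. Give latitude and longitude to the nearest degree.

≈ (10°N, 147°W)

Convert each endpoint to a unit vector on the sphere (x = cos φ cos λ, y = cos φ sin λ, z = sin φ).
The central angle between the endpoints is δ = arccos(p₁·p₂) ≈ 1.340 rad (76.8°). The total great-circle distance is δ·R ≈ 1.340 × 6371 ≈ 8540 km, so the target fraction is f = 5600/8540 ≈ 0.656.
Interpolate at f ≈ 0.656 with slerp weights a = sin((1−f)δ)/sin δ ≈ 0.457, b = sin(fδ)/sin δ ≈ 0.791.
p = a·p₁ + b·p₂ ≈ (-0.827, -0.532, 0.180); φ = arcsin(p_z) ≈ 10.39°, λ = atan2(p_y, p_x) ≈ -147.28°.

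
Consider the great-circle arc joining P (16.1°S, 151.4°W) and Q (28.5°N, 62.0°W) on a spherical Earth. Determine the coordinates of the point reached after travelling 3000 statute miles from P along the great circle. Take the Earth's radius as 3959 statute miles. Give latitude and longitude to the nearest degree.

≈ (6°N, 114°W)

Write both endpoints as unit vectors p₁, p₂ with components (cos φ cos λ, cos φ sin λ, sin φ).
The central angle between the endpoints is δ = arccos(p₁·p₂) ≈ 1.695 rad (97.1°). The total great-circle distance is δ·R ≈ 1.695 × 3959 ≈ 6709 mi, so the target fraction is f = 3000/6709 ≈ 0.447.
Interpolate at f ≈ 0.447 with slerp weights a = sin((1−f)δ)/sin δ ≈ 0.812, b = sin(fδ)/sin δ ≈ 0.693.
p = a·p₁ + b·p₂ ≈ (-0.399, -0.911, 0.105); φ = arcsin(p_z) ≈ 6.05°, λ = atan2(p_y, p_x) ≈ -113.66°.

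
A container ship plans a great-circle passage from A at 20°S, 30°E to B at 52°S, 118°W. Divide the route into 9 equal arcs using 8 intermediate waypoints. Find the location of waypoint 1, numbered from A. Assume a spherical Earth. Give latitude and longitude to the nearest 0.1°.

Write both endpoints as unit vectors p₁, p₂ with components (cos φ cos λ, cos φ sin λ, sin φ).
The central angle between the endpoints is δ = arccos(p₁·p₂) ≈ 1.794 rad (102.8°).
Interpolate at f = 1/9 with slerp weights a = sin((1−f)δ)/sin δ ≈ 1.025, b = sin(fδ)/sin δ ≈ 0.203.
p = a·p₁ + b·p₂ ≈ (0.776, 0.371, -0.511); φ = arcsin(p_z) ≈ -30.70°, λ = atan2(p_y, p_x) ≈ 25.58°.

≈ 30.7°S, 25.6°E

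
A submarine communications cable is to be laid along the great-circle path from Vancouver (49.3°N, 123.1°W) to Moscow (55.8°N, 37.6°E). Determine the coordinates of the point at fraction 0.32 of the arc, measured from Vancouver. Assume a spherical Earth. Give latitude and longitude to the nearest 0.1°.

≈ (71.9°N, 108.6°W)

The haversine formula gives a central angle δ ≈ 1.286 rad (73.7°) between the endpoints.
Interpolate at f = 0.32 with slerp weights a = sin((1−f)δ)/sin δ ≈ 0.799, b = sin(fδ)/sin δ ≈ 0.417.
p = a·p₁ + b·p₂ ≈ (-0.099, -0.294, 0.951); φ = arcsin(p_z) ≈ 71.94°, λ = atan2(p_y, p_x) ≈ -108.64°.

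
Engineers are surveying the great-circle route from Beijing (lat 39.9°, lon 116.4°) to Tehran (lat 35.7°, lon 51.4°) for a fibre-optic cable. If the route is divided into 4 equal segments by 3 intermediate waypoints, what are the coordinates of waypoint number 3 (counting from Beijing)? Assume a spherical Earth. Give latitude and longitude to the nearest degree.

≈ lat 40°, lon 66°

From cos δ = sin φ₁ sin φ₂ + cos φ₁ cos φ₂ cos Δλ, the central angle is δ ≈ 0.879 rad (50.4°).
Interpolate at f = 3/4 with slerp weights a = sin((1−f)δ)/sin δ ≈ 0.283, b = sin(fδ)/sin δ ≈ 0.795.
p = a·p₁ + b·p₂ ≈ (0.306, 0.699, 0.646); φ = arcsin(p_z) ≈ 40.22°, λ = atan2(p_y, p_x) ≈ 66.34°.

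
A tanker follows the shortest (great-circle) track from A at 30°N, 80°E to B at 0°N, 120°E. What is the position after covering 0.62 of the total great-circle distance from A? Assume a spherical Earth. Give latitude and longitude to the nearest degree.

≈ 12°N, 106°E

From cos δ = sin φ₁ sin φ₂ + cos φ₁ cos φ₂ cos Δλ, the central angle is δ ≈ 0.845 rad (48.4°).
Interpolate at f = 0.62 with slerp weights a = sin((1−f)δ)/sin δ ≈ 0.422, b = sin(fδ)/sin δ ≈ 0.669.
p = a·p₁ + b·p₂ ≈ (-0.271, 0.939, 0.211); φ = arcsin(p_z) ≈ 12.18°, λ = atan2(p_y, p_x) ≈ 106.09°.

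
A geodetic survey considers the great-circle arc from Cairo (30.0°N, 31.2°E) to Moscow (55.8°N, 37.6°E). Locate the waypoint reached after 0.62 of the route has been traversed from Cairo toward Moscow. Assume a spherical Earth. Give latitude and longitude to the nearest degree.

≈ (46°N, 34°E)

From cos δ = sin φ₁ sin φ₂ + cos φ₁ cos φ₂ cos Δλ, the central angle is δ ≈ 0.457 rad (26.2°).
Interpolate at f = 0.62 with slerp weights a = sin((1−f)δ)/sin δ ≈ 0.392, b = sin(fδ)/sin δ ≈ 0.634.
p = a·p₁ + b·p₂ ≈ (0.572, 0.393, 0.720); φ = arcsin(p_z) ≈ 46.04°, λ = atan2(p_y, p_x) ≈ 34.48°.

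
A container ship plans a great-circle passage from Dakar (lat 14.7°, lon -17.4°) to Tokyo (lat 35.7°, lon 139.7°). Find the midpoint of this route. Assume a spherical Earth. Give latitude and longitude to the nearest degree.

≈ lat 65°, lon 38°

Write both endpoints as unit vectors p₁, p₂ with components (cos φ cos λ, cos φ sin λ, sin φ).
The central angle between the endpoints is δ = arccos(p₁·p₂) ≈ 2.184 rad (125.1°).
Interpolate at f = 1/2 with slerp weights a = sin((1−f)δ)/sin δ ≈ 1.085, b = sin(fδ)/sin δ ≈ 1.085.
p = a·p₁ + b·p₂ ≈ (0.330, 0.256, 0.909); φ = arcsin(p_z) ≈ 65.33°, λ = atan2(p_y, p_x) ≈ 37.85°.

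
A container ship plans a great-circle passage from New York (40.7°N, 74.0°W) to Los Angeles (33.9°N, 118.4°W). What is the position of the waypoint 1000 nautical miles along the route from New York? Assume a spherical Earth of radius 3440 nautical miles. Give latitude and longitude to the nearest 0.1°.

≈ 39.7°N, 95.8°W

Write both endpoints as unit vectors p₁, p₂ with components (cos φ cos λ, cos φ sin λ, sin φ).
The central angle between the endpoints is δ = arccos(p₁·p₂) ≈ 0.621 rad (35.6°). The total great-circle distance is δ·R ≈ 0.621 × 3440 ≈ 2136 nmi, so the target fraction is f = 1000/2136 ≈ 0.468.
Interpolate at f ≈ 0.468 with slerp weights a = sin((1−f)δ)/sin δ ≈ 0.557, b = sin(fδ)/sin δ ≈ 0.493.
p = a·p₁ + b·p₂ ≈ (-0.078, -0.766, 0.638); φ = arcsin(p_z) ≈ 39.66°, λ = atan2(p_y, p_x) ≈ -95.81°.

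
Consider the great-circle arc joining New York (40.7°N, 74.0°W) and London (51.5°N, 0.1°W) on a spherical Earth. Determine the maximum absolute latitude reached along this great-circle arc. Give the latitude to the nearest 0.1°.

≈ 53.8°N

The great circle lies in the plane with unit normal n̂ = (p₁ × p₂)/|p₁ × p₂|.
Here n̂_z ≈ +0.591; the vertex latitude is φ_max = arccos|n̂_z| ≈ 53.8°.
Check via Clairaut: cos φ_max = |cos φ₁| · sin C = cos(40.7°)·sin(51.2°) ≈ 0.591, again giving ≈ 53.8°.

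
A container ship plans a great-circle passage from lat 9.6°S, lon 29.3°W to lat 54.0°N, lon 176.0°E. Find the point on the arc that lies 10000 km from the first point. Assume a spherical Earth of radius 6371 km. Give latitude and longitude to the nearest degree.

≈ lat 68°N, lon 94°W

From cos δ = sin φ₁ sin φ₂ + cos φ₁ cos φ₂ cos Δλ, the central angle is δ ≈ 2.290 rad (131.2°). The total great-circle distance is δ·R ≈ 2.290 × 6371 ≈ 14590 km, so the target fraction is f = 10000/14590 ≈ 0.685.
Interpolate at f ≈ 0.685 with slerp weights a = sin((1−f)δ)/sin δ ≈ 0.877, b = sin(fδ)/sin δ ≈ 1.329.
p = a·p₁ + b·p₂ ≈ (-0.025, -0.369, 0.929); φ = arcsin(p_z) ≈ 68.31°, λ = atan2(p_y, p_x) ≈ -93.93°.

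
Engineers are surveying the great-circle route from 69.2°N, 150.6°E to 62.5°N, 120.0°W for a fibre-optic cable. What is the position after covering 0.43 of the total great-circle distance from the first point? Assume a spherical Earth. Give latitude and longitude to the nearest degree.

Write both endpoints as unit vectors p₁, p₂ with components (cos φ cos λ, cos φ sin λ, sin φ).
The central angle between the endpoints is δ = arccos(p₁·p₂) ≈ 0.590 rad (33.8°).
Interpolate at f = 0.43 with slerp weights a = sin((1−f)δ)/sin δ ≈ 0.593, b = sin(fδ)/sin δ ≈ 0.451.
p = a·p₁ + b·p₂ ≈ (-0.288, -0.077, 0.955); φ = arcsin(p_z) ≈ 72.68°, λ = atan2(p_y, p_x) ≈ -165.01°.

≈ 73°N, 165°W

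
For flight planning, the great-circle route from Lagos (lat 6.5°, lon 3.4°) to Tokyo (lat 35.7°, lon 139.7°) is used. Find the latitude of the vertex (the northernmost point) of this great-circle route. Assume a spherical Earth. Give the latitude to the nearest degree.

The great circle lies in the plane with unit normal n̂ = (p₁ × p₂)/|p₁ × p₂|.
Here n̂_z ≈ +0.651; the vertex latitude is φ_max = arccos|n̂_z| ≈ 49.4°.

≈ 49°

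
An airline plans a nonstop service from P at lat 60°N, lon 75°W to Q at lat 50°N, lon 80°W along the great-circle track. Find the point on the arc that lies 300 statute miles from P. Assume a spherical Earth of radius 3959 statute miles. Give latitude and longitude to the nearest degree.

Write both endpoints as unit vectors p₁, p₂ with components (cos φ cos λ, cos φ sin λ, sin φ).
The central angle between the endpoints is δ = arccos(p₁·p₂) ≈ 0.181 rad (10.4°). The total great-circle distance is δ·R ≈ 0.181 × 3959 ≈ 718 mi, so the target fraction is f = 300/718 ≈ 0.418.
Interpolate at f ≈ 0.418 with slerp weights a = sin((1−f)δ)/sin δ ≈ 0.584, b = sin(fδ)/sin δ ≈ 0.420.
p = a·p₁ + b·p₂ ≈ (0.122, -0.548, 0.828); φ = arcsin(p_z) ≈ 55.85°, λ = atan2(p_y, p_x) ≈ -77.40°.

≈ lat 56°N, lon 77°W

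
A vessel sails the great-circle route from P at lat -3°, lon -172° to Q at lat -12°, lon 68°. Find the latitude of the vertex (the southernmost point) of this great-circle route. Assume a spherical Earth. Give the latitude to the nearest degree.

≈ -16°

The great circle lies in the plane with unit normal n̂ = (p₁ × p₂)/|p₁ × p₂|.
Here n̂_z ≈ -0.963; the vertex latitude is φ_max = arccos|n̂_z| ≈ 15.7°.
Check via Clairaut: cos φ_max = |cos φ₁| · sin C = cos(3.0°)·sin(105.4°) ≈ 0.963, again giving ≈ 15.7°.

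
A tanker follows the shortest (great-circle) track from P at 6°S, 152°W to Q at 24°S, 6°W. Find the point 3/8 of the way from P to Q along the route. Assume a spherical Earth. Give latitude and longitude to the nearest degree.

Write both endpoints as unit vectors p₁, p₂ with components (cos φ cos λ, cos φ sin λ, sin φ).
The central angle between the endpoints is δ = arccos(p₁·p₂) ≈ 2.361 rad (135.3°).
Interpolate at f = 3/8 with slerp weights a = sin((1−f)δ)/sin δ ≈ 1.415, b = sin(fδ)/sin δ ≈ 1.101.
p = a·p₁ + b·p₂ ≈ (-0.243, -0.766, -0.596); φ = arcsin(p_z) ≈ -36.55°, λ = atan2(p_y, p_x) ≈ -107.59°.

≈ 37°S, 108°W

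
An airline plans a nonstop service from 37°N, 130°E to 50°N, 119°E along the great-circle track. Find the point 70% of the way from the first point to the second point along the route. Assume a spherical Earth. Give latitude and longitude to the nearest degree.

≈ 46°N, 123°E

The haversine formula gives a central angle δ ≈ 0.266 rad (15.2°) between the endpoints.
Interpolate at f = 0.70 with slerp weights a = sin((1−f)δ)/sin δ ≈ 0.303, b = sin(fδ)/sin δ ≈ 0.704.
p = a·p₁ + b·p₂ ≈ (-0.375, 0.581, 0.722); φ = arcsin(p_z) ≈ 46.22°, λ = atan2(p_y, p_x) ≈ 122.83°.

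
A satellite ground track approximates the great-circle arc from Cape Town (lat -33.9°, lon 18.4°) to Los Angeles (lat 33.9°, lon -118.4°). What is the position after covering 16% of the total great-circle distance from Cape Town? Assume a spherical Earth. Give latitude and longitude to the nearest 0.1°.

Convert each endpoint to a unit vector on the sphere (x = cos φ cos λ, y = cos φ sin λ, z = sin φ).
The central angle between the endpoints is δ = arccos(p₁·p₂) ≈ 2.521 rad (144.4°).
Interpolate at f = 0.16 with slerp weights a = sin((1−f)δ)/sin δ ≈ 1.468, b = sin(fδ)/sin δ ≈ 0.674.
p = a·p₁ + b·p₂ ≈ (0.890, -0.108, -0.443); φ = arcsin(p_z) ≈ -26.28°, λ = atan2(p_y, p_x) ≈ -6.90°.

≈ lat -26.3°, lon -6.9°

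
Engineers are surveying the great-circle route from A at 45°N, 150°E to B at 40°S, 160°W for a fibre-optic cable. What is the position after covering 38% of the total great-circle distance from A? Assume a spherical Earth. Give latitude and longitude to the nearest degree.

From cos δ = sin φ₁ sin φ₂ + cos φ₁ cos φ₂ cos Δλ, the central angle is δ ≈ 1.677 rad (96.1°).
Interpolate at f = 0.38 with slerp weights a = sin((1−f)δ)/sin δ ≈ 0.867, b = sin(fδ)/sin δ ≈ 0.598.
p = a·p₁ + b·p₂ ≈ (-0.962, 0.150, 0.229); φ = arcsin(p_z) ≈ 13.21°, λ = atan2(p_y, p_x) ≈ 171.15°.

≈ 13°N, 171°E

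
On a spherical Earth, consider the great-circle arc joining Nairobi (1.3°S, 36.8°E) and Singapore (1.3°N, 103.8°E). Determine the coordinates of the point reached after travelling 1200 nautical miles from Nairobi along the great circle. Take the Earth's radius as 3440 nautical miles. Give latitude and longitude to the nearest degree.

Write both endpoints as unit vectors p₁, p₂ with components (cos φ cos λ, cos φ sin λ, sin φ).
The central angle between the endpoints is δ = arccos(p₁·p₂) ≈ 1.170 rad (67.0°). The total great-circle distance is δ·R ≈ 1.170 × 3440 ≈ 4025 nmi, so the target fraction is f = 1200/4025 ≈ 0.298.
Interpolate at f ≈ 0.298 with slerp weights a = sin((1−f)δ)/sin δ ≈ 0.795, b = sin(fδ)/sin δ ≈ 0.371.
p = a·p₁ + b·p₂ ≈ (0.548, 0.836, -0.010); φ = arcsin(p_z) ≈ -0.55°, λ = atan2(p_y, p_x) ≈ 56.78°.

≈ 1°S, 57°E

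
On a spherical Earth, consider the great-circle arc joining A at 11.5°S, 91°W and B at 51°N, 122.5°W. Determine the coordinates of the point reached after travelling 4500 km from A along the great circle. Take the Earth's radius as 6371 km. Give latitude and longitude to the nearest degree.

Write both endpoints as unit vectors p₁, p₂ with components (cos φ cos λ, cos φ sin λ, sin φ).
The central angle between the endpoints is δ = arccos(p₁·p₂) ≈ 1.191 rad (68.2°). The total great-circle distance is δ·R ≈ 1.191 × 6371 ≈ 7587 km, so the target fraction is f = 4500/7587 ≈ 0.593.
Interpolate at f ≈ 0.593 with slerp weights a = sin((1−f)δ)/sin δ ≈ 0.502, b = sin(fδ)/sin δ ≈ 0.699.
p = a·p₁ + b·p₂ ≈ (-0.245, -0.862, 0.443); φ = arcsin(p_z) ≈ 26.30°, λ = atan2(p_y, p_x) ≈ -105.85°.

≈ 26°N, 106°W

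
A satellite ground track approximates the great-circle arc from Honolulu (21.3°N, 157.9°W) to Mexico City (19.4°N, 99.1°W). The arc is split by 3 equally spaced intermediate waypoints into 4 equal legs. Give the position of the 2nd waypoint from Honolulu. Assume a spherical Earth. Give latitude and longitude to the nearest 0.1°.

Write both endpoints as unit vectors p₁, p₂ with components (cos φ cos λ, cos φ sin λ, sin φ).
The central angle between the endpoints is δ = arccos(p₁·p₂) ≈ 0.957 rad (54.8°).
Interpolate at f = 2/4 with slerp weights a = sin((1−f)δ)/sin δ ≈ 0.563, b = sin(fδ)/sin δ ≈ 0.563.
p = a·p₁ + b·p₂ ≈ (-0.570, -0.722, 0.392); φ = arcsin(p_z) ≈ 23.06°, λ = atan2(p_y, p_x) ≈ -128.30°.

≈ 23.1°N, 128.3°W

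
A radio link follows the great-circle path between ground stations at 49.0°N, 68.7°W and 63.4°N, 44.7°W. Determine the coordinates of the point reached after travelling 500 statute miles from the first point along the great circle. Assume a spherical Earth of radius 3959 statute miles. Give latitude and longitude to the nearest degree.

Write both endpoints as unit vectors p₁, p₂ with components (cos φ cos λ, cos φ sin λ, sin φ).
The central angle between the endpoints is δ = arccos(p₁·p₂) ≈ 0.339 rad (19.4°). The total great-circle distance is δ·R ≈ 0.339 × 3959 ≈ 1341 mi, so the target fraction is f = 500/1341 ≈ 0.373.
Interpolate at f ≈ 0.373 with slerp weights a = sin((1−f)δ)/sin δ ≈ 0.634, b = sin(fδ)/sin δ ≈ 0.379.
p = a·p₁ + b·p₂ ≈ (0.272, -0.507, 0.818); φ = arcsin(p_z) ≈ 54.87°, λ = atan2(p_y, p_x) ≈ -61.81°.

≈ 55°N, 62°W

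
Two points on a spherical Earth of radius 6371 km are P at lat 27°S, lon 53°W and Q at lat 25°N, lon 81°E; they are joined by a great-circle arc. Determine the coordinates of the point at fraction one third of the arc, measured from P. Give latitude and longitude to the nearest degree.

≈ lat 13°S, lon 6°W

Write both endpoints as unit vectors p₁, p₂ with components (cos φ cos λ, cos φ sin λ, sin φ).
The central angle between the endpoints is δ = arccos(p₁·p₂) ≈ 2.423 rad (138.8°).
Interpolate at f = 1/3 with slerp weights a = sin((1−f)δ)/sin δ ≈ 1.518, b = sin(fδ)/sin δ ≈ 1.098.
p = a·p₁ + b·p₂ ≈ (0.969, -0.097, -0.225); φ = arcsin(p_z) ≈ -13.00°, λ = atan2(p_y, p_x) ≈ -5.72°.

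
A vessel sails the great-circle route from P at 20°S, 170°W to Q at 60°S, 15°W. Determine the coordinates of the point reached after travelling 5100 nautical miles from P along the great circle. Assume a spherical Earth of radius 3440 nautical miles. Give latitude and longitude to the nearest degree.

≈ 71°S, 30°W

From cos δ = sin φ₁ sin φ₂ + cos φ₁ cos φ₂ cos Δλ, the central angle is δ ≈ 1.701 rad (97.4°). The total great-circle distance is δ·R ≈ 1.701 × 3440 ≈ 5851 nmi, so the target fraction is f = 5100/5851 ≈ 0.872.
Interpolate at f ≈ 0.872 with slerp weights a = sin((1−f)δ)/sin δ ≈ 0.218, b = sin(fδ)/sin δ ≈ 1.005.
p = a·p₁ + b·p₂ ≈ (0.283, -0.166, -0.945); φ = arcsin(p_z) ≈ -70.85°, λ = atan2(p_y, p_x) ≈ -30.33°.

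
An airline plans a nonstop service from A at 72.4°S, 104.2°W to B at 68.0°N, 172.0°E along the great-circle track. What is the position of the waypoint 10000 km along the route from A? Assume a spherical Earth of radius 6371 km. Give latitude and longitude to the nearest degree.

≈ 11°N, 155°W

Write both endpoints as unit vectors p₁, p₂ with components (cos φ cos λ, cos φ sin λ, sin φ).
The central angle between the endpoints is δ = arccos(p₁·p₂) ≈ 2.629 rad (150.6°). The total great-circle distance is δ·R ≈ 2.629 × 6371 ≈ 16750 km, so the target fraction is f = 10000/16750 ≈ 0.597.
Interpolate at f ≈ 0.597 with slerp weights a = sin((1−f)δ)/sin δ ≈ 1.779, b = sin(fδ)/sin δ ≈ 2.040.
p = a·p₁ + b·p₂ ≈ (-0.889, -0.415, 0.196); φ = arcsin(p_z) ≈ 11.28°, λ = atan2(p_y, p_x) ≈ -154.96°.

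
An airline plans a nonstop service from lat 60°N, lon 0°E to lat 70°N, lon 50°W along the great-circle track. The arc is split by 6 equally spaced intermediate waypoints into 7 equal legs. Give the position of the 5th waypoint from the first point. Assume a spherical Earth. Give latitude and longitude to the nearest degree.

≈ lat 69°N, lon 32°W

Convert each endpoint to a unit vector on the sphere (x = cos φ cos λ, y = cos φ sin λ, z = sin φ).
The central angle between the endpoints is δ = arccos(p₁·p₂) ≈ 0.393 rad (22.5°).
Interpolate at f = 5/7 with slerp weights a = sin((1−f)δ)/sin δ ≈ 0.293, b = sin(fδ)/sin δ ≈ 0.723.
p = a·p₁ + b·p₂ ≈ (0.305, -0.190, 0.933); φ = arcsin(p_z) ≈ 68.94°, λ = atan2(p_y, p_x) ≈ -31.83°.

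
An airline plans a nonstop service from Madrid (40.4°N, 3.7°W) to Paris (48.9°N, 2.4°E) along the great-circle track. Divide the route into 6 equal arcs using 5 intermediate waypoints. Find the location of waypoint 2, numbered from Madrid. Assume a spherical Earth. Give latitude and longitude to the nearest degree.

≈ 43°N, 2°W

Write both endpoints as unit vectors p₁, p₂ with components (cos φ cos λ, cos φ sin λ, sin φ).
The central angle between the endpoints is δ = arccos(p₁·p₂) ≈ 0.166 rad (9.5°).
Interpolate at f = 2/6 with slerp weights a = sin((1−f)δ)/sin δ ≈ 0.668, b = sin(fδ)/sin δ ≈ 0.335.
p = a·p₁ + b·p₂ ≈ (0.728, -0.024, 0.685); φ = arcsin(p_z) ≈ 43.27°, λ = atan2(p_y, p_x) ≈ -1.86°.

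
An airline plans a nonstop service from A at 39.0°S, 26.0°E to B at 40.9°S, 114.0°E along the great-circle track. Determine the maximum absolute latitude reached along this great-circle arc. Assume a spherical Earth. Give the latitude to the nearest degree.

≈ 49°S

The great circle lies in the plane with unit normal n̂ = (p₁ × p₂)/|p₁ × p₂|.
Here n̂_z ≈ +0.651; the vertex latitude is φ_max = arccos|n̂_z| ≈ 49.4°.
Check via Clairaut: cos φ_max = |cos φ₁| · sin C = cos(39.0°)·sin(123.1°) ≈ 0.651, again giving ≈ 49.4°.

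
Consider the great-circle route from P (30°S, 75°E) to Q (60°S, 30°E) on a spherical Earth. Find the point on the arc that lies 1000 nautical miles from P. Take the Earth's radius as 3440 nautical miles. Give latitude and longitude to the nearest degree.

Convert each endpoint to a unit vector on the sphere (x = cos φ cos λ, y = cos φ sin λ, z = sin φ).
The central angle between the endpoints is δ = arccos(p₁·p₂) ≈ 0.739 rad (42.3°). The total great-circle distance is δ·R ≈ 0.739 × 3440 ≈ 2542 nmi, so the target fraction is f = 1000/2542 ≈ 0.393.
Interpolate at f ≈ 0.393 with slerp weights a = sin((1−f)δ)/sin δ ≈ 0.643, b = sin(fδ)/sin δ ≈ 0.426.
p = a·p₁ + b·p₂ ≈ (0.329, 0.645, -0.690); φ = arcsin(p_z) ≈ -43.65°, λ = atan2(p_y, p_x) ≈ 63.00°.

≈ (44°S, 63°E)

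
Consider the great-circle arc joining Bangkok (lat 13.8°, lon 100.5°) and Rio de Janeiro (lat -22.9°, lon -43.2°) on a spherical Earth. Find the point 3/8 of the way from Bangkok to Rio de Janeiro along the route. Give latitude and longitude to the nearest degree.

≈ lat -8°, lon 50°

From cos δ = sin φ₁ sin φ₂ + cos φ₁ cos φ₂ cos Δλ, the central angle is δ ≈ 2.521 rad (144.5°).
Interpolate at f = 3/8 with slerp weights a = sin((1−f)δ)/sin δ ≈ 1.721, b = sin(fδ)/sin δ ≈ 1.395.
p = a·p₁ + b·p₂ ≈ (0.632, 0.763, -0.132); φ = arcsin(p_z) ≈ -7.61°, λ = atan2(p_y, p_x) ≈ 50.36°.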